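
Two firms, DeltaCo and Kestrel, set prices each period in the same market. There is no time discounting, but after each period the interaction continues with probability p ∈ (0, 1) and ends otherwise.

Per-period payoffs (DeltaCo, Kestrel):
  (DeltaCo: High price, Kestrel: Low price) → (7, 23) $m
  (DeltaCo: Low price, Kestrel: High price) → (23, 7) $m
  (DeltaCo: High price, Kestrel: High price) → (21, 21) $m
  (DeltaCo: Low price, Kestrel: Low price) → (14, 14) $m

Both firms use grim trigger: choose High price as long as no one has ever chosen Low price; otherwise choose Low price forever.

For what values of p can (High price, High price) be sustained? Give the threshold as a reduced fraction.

Expected cooperation value is 21 + p·21 + p²·21 + … = 21/(1−p); deviation gives 23 + p·14/(1−p).
21 ≥ 23(1−p) + 14p ⇒ 9p ≥ 2 ⇒ p ≥ 2/9.

2/9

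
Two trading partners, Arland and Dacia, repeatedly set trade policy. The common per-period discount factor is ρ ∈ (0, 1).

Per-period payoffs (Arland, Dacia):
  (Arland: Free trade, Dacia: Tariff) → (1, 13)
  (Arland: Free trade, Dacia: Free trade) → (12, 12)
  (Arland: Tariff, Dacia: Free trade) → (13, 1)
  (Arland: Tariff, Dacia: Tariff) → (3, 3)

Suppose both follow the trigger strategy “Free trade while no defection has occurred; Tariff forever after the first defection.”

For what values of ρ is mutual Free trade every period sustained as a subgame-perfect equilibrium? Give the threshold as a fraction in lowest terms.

Cooperation forever yields 12 each period: 12/(1−ρ).
Deviating yields 13 once, then 3 forever: 13 + 3ρ/(1−ρ).
No profitable deviation requires 12/(1−ρ) ≥ 13 + 3ρ/(1−ρ).
Multiplying by (1−ρ): 12 ≥ 13(1−ρ) + 3ρ = 13 − 10ρ.
So 10ρ ≥ 1, i.e. ρ ≥ 1/10.

1/10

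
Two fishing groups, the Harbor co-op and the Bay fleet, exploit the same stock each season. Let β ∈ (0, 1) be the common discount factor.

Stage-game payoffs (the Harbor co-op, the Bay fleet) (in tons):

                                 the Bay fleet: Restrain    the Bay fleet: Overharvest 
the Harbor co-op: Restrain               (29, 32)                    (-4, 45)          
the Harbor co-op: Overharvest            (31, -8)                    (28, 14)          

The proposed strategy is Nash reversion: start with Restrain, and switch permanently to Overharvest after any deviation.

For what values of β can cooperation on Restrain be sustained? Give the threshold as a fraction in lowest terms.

2/3

the Harbor co-op's threshold: (31−29)/(31−28) = 2/3.
the Bay fleet's threshold: (45−32)/(45−14) = 13/31.
2/3 > 13/31, so the Harbor co-op binds and β* = 2/3.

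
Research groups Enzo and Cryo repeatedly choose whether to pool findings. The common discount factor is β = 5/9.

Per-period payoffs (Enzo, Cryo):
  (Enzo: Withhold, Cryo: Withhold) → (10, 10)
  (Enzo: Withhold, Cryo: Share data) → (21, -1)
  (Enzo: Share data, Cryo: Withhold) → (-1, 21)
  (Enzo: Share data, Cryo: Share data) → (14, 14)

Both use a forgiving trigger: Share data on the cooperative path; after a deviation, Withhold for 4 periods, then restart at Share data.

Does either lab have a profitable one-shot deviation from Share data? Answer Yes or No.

Yes

A one-shot deviation gives 21 now, then 10 for 4 periods, then back to 14.
Gain from deviating: (21−14) today; loss: (14−10) in each of the next 4 periods.
No-deviation condition: (14−10)(β+…+β^4) ≥ 21−14, i.e. β+…+β^4 ≥ 7/4.
At β = 5/9: β+…+β^4 = 1.1309 < 1.7500.
So cooperation is not sustainable.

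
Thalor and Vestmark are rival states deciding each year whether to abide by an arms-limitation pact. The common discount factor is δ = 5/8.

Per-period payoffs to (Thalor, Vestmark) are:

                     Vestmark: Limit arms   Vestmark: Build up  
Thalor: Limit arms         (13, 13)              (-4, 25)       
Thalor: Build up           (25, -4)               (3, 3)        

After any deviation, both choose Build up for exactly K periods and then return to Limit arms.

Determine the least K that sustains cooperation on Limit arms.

3

IC: δ(1−δ^K)/(1−δ) ≥ (25−13)/(13−3) = 6/5.
With δ = 5/8: need 1 − δ^K ≥ 6/5·(1−5/8)/(5/8), i.e. δ^K ≤ 0.2800.
Since (5/8)^2 = 0.3906 and (5/8)^3 = 0.2441, the smallest such K is 3.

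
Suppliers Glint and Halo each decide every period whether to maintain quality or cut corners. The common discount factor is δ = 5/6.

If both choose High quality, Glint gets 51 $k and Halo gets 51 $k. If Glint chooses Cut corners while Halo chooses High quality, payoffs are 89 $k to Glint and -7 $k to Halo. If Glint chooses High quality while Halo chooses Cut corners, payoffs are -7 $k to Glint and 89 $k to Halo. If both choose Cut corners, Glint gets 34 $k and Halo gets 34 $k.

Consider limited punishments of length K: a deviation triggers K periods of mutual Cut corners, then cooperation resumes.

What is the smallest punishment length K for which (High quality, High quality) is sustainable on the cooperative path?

4

Need Σ_{k=1}^{K} δ^k ≥ (89−51)/(51−34) = 2.2353 at δ = 5/6.
At K = 3 the sum is 2.1065 < 2.2353; at K = 4 it is 2.5887 ≥ 2.2353.
So the minimum punishment length is K = 4.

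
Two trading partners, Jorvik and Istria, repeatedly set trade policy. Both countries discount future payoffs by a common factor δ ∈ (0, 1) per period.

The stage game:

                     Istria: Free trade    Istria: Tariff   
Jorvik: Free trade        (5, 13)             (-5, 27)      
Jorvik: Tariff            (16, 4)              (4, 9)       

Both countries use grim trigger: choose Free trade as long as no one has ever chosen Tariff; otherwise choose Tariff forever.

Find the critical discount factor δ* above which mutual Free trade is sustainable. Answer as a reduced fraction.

For Jorvik: deviation gain 16−5 = 11, per-period punishment loss 5−4 = 1. IC gives δ ≥ 11/12.
For Istria: gain 14, loss 4 per period, so δ ≥ 14/18 = 7/9.
The tighter constraint is Jorvik's, so cooperation needs δ ≥ 11/12.

11/12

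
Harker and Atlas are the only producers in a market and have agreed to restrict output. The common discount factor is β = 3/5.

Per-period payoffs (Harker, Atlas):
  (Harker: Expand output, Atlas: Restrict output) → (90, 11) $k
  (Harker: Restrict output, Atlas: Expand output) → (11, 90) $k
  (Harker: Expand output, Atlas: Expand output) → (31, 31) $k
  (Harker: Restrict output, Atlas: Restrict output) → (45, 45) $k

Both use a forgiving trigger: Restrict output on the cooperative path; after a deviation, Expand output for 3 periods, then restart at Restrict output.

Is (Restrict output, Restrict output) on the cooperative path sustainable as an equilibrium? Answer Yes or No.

Comparing payoff streams over the 4 periods until play realigns: cooperate → 45(1+β+…+β^3); deviate → 90 + 31(β+…+β^3).
Cooperation is sustained iff (45−31)(β+…+β^3) ≥ 90−45.
β+…+β^3 = 3/5·(1−(3/5)^3)/(1−3/5) = 1.1760, and (90−45)/(45−31) = 3.2143.
1.1760 < 3.2143, so cooperation is not sustainable.

No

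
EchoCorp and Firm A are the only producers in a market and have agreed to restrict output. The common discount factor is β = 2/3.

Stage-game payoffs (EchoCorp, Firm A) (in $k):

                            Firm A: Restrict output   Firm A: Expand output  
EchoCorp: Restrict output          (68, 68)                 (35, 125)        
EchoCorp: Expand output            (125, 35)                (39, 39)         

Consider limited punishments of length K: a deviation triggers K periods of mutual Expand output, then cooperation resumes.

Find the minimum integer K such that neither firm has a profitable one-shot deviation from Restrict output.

Need Σ_{k=1}^{K} β^k ≥ (125−68)/(68−39) = 1.9655 at β = 2/3.
At K = 10 the sum is 1.9653 < 1.9655; at K = 11 it is 1.9769 ≥ 1.9655.
So the minimum punishment length is K = 11.

11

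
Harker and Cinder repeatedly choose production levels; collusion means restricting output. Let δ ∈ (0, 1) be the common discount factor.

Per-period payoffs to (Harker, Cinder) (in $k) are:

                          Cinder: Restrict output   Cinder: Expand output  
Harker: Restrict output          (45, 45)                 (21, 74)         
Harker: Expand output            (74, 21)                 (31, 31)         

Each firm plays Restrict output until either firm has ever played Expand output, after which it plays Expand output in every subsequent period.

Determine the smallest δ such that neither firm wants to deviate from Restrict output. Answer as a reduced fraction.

29/43

Under grim trigger the critical discount factor is (T−C)/(T−P) with T = 74, C = 45, P = 31.
δ* = (74−45)/(74−31) = 29/43.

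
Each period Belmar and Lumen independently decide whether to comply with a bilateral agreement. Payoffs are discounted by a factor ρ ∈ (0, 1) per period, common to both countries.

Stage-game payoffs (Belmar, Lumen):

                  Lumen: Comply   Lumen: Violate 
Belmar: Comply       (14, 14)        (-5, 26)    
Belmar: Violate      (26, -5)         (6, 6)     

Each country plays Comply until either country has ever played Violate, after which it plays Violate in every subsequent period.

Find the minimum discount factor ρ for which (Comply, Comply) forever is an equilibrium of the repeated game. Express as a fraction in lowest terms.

14/(1−ρ) ≥ 26 + 6ρ/(1−ρ)
14 ≥ 26 − 20ρ
ρ ≥ 12/20 = 3/5.

3/5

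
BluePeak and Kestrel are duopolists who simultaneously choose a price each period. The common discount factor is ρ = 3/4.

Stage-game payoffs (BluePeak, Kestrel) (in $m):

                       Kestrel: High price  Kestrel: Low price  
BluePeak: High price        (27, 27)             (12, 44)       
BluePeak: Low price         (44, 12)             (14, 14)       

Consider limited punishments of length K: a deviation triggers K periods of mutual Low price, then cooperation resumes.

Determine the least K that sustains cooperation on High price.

2

Need Σ_{k=1}^{K} ρ^k ≥ (44−27)/(27−14) = 1.3077 at ρ = 3/4.
At K = 1 the sum is 0.7500 < 1.3077; at K = 2 it is 1.3125 ≥ 1.3077.
So the minimum punishment length is K = 2.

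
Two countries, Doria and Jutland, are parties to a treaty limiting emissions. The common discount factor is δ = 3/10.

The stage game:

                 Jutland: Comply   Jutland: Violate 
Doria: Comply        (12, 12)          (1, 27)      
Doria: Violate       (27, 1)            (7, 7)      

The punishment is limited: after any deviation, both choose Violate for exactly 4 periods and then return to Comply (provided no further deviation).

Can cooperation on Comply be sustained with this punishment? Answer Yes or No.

A one-shot deviation gives 27 now, then 7 for 4 periods, then back to 12.
Gain from deviating: (27−12) today; loss: (12−7) in each of the next 4 periods.
No-deviation condition: (12−7)(δ+…+δ^4) ≥ 27−12, i.e. δ+…+δ^4 ≥ 3.
At δ = 3/10: δ+…+δ^4 = 0.4251 < 3.0000.
So cooperation is not sustainable.

No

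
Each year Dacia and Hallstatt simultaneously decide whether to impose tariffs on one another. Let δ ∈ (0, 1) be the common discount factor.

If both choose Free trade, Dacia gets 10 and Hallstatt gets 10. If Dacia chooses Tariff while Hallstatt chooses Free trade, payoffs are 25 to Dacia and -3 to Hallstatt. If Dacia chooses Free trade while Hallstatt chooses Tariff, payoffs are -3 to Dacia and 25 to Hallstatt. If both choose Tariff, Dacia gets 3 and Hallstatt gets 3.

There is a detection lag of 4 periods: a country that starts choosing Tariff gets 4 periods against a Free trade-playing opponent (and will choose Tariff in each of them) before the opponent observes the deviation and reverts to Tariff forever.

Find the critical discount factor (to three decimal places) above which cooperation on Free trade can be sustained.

0.909

Deviating for the 4 undetected periods gains 25−10 = 15 per period over cooperation, then loses 10−3 = 7 per period forever once punishment starts.
Gain: 15(1 + δ + … + δ^3); loss: 7·δ^4/(1−δ).
No profitable deviation ⇔ 15(1−δ^4) ≤ 7·δ^4, i.e. δ^4 ≥ 15/(15+7) = 15/22.
Hence δ ≥ (15/22)^(1/4) ≈ 0.909.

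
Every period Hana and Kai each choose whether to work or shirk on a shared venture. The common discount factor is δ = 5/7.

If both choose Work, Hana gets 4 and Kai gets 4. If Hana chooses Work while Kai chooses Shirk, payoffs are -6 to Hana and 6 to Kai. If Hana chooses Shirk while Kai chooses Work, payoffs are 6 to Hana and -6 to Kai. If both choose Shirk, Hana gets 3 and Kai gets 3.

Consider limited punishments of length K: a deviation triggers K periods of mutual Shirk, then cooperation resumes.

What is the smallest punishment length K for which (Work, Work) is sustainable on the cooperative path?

5

No profitable deviation requires (4−3)(δ+…+δ^K) ≥ 6−4, i.e. δ+…+δ^K ≥ 2 ≈ 2.0000.
With δ = 5/7, the partial sums are K=1: 0.7143, K=2: 1.2245, K=3: 1.5889, K=4: 1.8492, K=5: 2.0352.
K = 5 is the first length at which the sum reaches 2.0000.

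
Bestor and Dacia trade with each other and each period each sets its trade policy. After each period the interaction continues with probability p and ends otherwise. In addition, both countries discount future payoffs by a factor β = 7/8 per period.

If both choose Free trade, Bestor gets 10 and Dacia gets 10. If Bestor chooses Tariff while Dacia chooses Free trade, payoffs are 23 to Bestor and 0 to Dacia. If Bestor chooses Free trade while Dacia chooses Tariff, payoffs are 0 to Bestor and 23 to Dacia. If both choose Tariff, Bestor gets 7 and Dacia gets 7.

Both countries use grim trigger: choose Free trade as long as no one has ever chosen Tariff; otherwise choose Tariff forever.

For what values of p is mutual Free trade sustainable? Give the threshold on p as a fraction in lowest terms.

13/14

With continuation probability p and discount β, the effective per-period discount factor is βp.
Grim-trigger IC: βp ≥ (23−10)/(23−7) = 13/16.
So p ≥ (13/16)/(7/8) = 13/14.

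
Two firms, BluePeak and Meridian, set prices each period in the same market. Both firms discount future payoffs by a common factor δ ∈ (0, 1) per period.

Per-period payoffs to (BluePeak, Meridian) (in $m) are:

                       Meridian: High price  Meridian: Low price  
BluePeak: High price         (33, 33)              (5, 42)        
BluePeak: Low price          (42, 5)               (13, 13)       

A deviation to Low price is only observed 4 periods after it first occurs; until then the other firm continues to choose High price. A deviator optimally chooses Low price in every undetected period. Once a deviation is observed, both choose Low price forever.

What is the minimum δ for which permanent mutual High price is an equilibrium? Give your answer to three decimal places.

0.746

The best deviation is to choose Low price for all 4 undetected periods, earning 42 each, then 13 forever once detected.
Deviation value: 42(1−δ^4)/(1−δ) + 13δ^4/(1−δ); cooperation value: 33/(1−δ).
IC: 33 ≥ 42(1−δ^4) + 13δ^4 = 42 − 29δ^4.
So δ^4 ≥ 9/29, giving δ ≥ (9/29)^(1/4) ≈ 0.746.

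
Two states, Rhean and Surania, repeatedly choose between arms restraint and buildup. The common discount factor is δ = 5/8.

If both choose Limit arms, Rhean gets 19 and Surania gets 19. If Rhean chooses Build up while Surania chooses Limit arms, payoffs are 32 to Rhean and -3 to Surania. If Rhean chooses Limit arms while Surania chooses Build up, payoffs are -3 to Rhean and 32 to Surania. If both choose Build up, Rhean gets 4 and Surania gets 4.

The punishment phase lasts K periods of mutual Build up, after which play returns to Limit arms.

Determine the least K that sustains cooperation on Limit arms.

2

No profitable deviation requires (19−4)(δ+…+δ^K) ≥ 32−19, i.e. δ+…+δ^K ≥ 13/15 ≈ 0.8667.
With δ = 5/8, the partial sums are K=1: 0.6250, K=2: 1.0156.
K = 2 is the first length at which the sum reaches 0.8667.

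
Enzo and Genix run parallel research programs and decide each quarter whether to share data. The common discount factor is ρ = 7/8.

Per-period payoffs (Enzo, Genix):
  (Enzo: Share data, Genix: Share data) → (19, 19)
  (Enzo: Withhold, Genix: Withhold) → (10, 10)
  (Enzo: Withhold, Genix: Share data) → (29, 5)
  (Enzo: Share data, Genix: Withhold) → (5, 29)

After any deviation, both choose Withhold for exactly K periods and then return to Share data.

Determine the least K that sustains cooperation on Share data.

Need Σ_{k=1}^{K} ρ^k ≥ (29−19)/(19−10) = 1.1111 at ρ = 7/8.
At K = 1 the sum is 0.8750 < 1.1111; at K = 2 it is 1.6406 ≥ 1.1111.
So the minimum punishment length is K = 2.

2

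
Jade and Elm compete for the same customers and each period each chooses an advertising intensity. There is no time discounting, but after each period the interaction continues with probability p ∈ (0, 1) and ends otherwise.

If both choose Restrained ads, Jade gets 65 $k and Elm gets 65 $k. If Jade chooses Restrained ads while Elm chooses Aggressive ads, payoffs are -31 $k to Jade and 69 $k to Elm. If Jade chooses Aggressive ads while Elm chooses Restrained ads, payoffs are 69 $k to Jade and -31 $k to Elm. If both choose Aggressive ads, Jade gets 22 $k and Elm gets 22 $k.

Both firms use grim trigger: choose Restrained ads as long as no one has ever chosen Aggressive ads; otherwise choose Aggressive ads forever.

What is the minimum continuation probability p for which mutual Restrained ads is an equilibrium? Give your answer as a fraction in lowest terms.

Expected cooperation value is 65 + p·65 + p²·65 + … = 65/(1−p); deviation gives 69 + p·22/(1−p).
65 ≥ 69(1−p) + 22p ⇒ 47p ≥ 4 ⇒ p ≥ 4/47.

4/47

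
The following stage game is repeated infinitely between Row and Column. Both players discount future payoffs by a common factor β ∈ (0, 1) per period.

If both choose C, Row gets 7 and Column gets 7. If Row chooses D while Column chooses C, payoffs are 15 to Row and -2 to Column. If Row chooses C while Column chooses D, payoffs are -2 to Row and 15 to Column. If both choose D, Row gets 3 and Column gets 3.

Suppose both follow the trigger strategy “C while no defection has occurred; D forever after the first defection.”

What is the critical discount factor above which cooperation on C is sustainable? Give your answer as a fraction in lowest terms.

2/3

Under grim trigger the critical discount factor is (T−C)/(T−P) with T = 15, C = 7, P = 3.
β* = (15−7)/(15−3) = 8/12 = 2/3.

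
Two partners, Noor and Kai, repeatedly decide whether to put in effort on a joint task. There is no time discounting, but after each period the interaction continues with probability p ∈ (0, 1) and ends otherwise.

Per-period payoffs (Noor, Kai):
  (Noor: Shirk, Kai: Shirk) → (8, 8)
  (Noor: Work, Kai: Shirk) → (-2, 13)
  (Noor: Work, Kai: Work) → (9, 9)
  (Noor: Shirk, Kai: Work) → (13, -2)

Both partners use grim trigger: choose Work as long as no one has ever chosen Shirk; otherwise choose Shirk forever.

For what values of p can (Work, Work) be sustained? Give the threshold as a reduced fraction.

With no time discounting, the continuation probability p plays the role of the discount factor.
Grim-trigger IC: 9/(1−p) ≥ 13 + 8p/(1−p) ⇒ p ≥ (13−9)/(13−8) = 4/5.

4/5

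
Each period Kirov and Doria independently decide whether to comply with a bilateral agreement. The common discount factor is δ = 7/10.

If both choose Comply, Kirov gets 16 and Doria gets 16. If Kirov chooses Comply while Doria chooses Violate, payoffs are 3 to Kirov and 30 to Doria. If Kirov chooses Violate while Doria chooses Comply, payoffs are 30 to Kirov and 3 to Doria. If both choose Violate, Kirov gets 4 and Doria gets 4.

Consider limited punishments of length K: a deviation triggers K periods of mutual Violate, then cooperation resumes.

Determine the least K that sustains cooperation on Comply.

No profitable deviation requires (16−4)(δ+…+δ^K) ≥ 30−16, i.e. δ+…+δ^K ≥ 7/6 ≈ 1.1667.
With δ = 7/10, the partial sums are K=1: 0.7000, K=2: 1.1900.
K = 2 is the first length at which the sum reaches 1.1667.

2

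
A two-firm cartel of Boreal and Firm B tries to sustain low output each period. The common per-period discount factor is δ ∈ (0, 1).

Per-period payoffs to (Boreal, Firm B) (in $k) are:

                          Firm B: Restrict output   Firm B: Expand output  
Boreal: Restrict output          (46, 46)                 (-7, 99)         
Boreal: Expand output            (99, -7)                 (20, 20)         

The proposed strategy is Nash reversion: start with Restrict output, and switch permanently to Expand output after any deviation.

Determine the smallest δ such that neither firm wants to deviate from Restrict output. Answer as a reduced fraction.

53/79

Under grim trigger the critical discount factor is (T−C)/(T−P) with T = 99, C = 46, P = 20.
δ* = (99−46)/(99−20) = 53/79.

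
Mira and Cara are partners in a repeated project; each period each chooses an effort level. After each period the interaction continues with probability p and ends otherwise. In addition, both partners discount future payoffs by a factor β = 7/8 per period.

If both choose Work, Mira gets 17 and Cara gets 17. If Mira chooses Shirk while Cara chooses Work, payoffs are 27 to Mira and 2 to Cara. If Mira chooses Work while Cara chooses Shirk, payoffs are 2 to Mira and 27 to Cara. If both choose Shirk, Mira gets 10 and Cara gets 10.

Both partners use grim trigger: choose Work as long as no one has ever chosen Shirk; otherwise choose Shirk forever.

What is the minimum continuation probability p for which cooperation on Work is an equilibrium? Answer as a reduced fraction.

Expected continuation weight on next period's payoff is β·p = 7/8·p, which plays the role of the discount factor.
Cooperation requires 7/8·p ≥ (27−17)/(27−10) = 10/17, hence p ≥ 80/119.

80/119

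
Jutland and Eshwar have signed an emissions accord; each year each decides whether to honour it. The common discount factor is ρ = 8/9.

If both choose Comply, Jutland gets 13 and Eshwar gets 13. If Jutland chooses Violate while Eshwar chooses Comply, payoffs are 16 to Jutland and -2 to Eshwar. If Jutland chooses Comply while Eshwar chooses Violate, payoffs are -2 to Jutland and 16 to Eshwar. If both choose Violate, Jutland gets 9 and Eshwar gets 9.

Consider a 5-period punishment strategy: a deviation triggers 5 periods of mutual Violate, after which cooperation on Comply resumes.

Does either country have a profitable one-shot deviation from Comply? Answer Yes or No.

No

IC: ρ+…+ρ^5 ≥ (16−13)/(13−9) = 3/4.
At ρ = 8/9: partial sum = 3.5606 ≥ 0.7500. Cooperation sustainable.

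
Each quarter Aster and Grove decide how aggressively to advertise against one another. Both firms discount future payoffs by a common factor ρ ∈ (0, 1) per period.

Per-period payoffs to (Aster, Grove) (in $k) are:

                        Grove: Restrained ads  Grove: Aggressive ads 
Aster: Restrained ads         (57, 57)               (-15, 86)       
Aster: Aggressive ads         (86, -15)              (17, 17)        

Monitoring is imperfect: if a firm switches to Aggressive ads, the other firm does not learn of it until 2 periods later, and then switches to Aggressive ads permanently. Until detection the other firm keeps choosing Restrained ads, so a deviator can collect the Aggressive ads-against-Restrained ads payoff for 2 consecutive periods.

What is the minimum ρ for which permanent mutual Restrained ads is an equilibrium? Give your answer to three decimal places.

0.648

A deviator earns 86 for 2 periods, then 17 forever; cooperating earns 57 forever. Multiplying the IC by (1−ρ):
57 ≥ 86(1−ρ^2) + 17ρ^2, so 69·ρ^2 ≥ 29 and ρ^2 ≥ 29/69.
ρ ≥ (29/69)^(1/2) ≈ 0.648.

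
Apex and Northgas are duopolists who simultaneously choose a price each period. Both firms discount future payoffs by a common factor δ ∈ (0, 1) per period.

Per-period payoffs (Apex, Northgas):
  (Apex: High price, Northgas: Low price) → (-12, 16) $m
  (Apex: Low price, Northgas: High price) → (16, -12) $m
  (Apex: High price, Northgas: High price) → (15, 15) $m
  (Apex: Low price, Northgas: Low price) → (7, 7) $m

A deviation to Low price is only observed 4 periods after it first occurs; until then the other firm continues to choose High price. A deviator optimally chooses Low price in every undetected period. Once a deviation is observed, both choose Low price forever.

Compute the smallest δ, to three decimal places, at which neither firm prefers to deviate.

The best deviation is to choose Low price for all 4 undetected periods, earning 16 each, then 7 forever once detected.
Deviation value: 16(1−δ^4)/(1−δ) + 7δ^4/(1−δ); cooperation value: 15/(1−δ).
IC: 15 ≥ 16(1−δ^4) + 7δ^4 = 16 − 9δ^4.
So δ^4 ≥ 1/9, giving δ ≥ (1/9)^(1/4) ≈ 0.577.

0.577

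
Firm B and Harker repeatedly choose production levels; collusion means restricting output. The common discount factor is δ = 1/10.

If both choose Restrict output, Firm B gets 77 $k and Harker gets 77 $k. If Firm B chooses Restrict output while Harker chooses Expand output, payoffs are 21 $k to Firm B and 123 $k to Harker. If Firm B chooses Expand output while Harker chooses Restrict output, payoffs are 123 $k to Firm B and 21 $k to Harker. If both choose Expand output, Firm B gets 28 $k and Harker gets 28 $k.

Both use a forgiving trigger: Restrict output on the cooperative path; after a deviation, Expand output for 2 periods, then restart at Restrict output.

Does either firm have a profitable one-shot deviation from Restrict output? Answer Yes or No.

Comparing payoff streams over the 3 periods until play realigns: cooperate → 77(1+δ+…+δ^2); deviate → 123 + 28(δ+…+δ^2).
Cooperation is sustained iff (77−28)(δ+…+δ^2) ≥ 123−77.
δ+…+δ^2 = 1/10·(1−(1/10)^2)/(1−1/10) = 0.1100, and (123−77)/(77−28) = 0.9388.
0.1100 < 0.9388, so cooperation is not sustainable.

Yes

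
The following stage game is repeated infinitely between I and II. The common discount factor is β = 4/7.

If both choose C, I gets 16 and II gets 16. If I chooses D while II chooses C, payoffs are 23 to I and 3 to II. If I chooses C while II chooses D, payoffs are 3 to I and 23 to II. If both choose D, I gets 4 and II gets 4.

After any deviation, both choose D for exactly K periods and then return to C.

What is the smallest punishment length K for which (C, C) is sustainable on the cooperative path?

Need Σ_{k=1}^{K} β^k ≥ (23−16)/(16−4) = 0.5833 at β = 4/7.
At K = 1 the sum is 0.5714 < 0.5833; at K = 2 it is 0.8980 ≥ 0.5833.
So the minimum punishment length is K = 2.

2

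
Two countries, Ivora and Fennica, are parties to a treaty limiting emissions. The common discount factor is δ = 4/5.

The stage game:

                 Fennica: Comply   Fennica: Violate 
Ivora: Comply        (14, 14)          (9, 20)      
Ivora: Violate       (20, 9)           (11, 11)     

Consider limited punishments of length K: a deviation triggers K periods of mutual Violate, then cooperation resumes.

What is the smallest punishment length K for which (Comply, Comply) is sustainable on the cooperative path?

No profitable deviation requires (14−11)(δ+…+δ^K) ≥ 20−14, i.e. δ+…+δ^K ≥ 2 ≈ 2.0000.
With δ = 4/5, the partial sums are K=1: 0.8000, K=2: 1.4400, K=3: 1.9520, K=4: 2.3616.
K = 4 is the first length at which the sum reaches 2.0000.

4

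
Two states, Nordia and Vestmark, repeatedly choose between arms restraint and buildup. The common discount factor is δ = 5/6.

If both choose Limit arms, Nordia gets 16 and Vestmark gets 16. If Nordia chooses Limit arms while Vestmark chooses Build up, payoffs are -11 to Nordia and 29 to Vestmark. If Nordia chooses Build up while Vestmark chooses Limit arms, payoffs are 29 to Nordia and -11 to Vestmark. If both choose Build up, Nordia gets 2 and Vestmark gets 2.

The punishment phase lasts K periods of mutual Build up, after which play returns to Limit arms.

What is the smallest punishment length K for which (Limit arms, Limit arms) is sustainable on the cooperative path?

2

No profitable deviation requires (16−2)(δ+…+δ^K) ≥ 29−16, i.e. δ+…+δ^K ≥ 13/14 ≈ 0.9286.
With δ = 5/6, the partial sums are K=1: 0.8333, K=2: 1.5278.
K = 2 is the first length at which the sum reaches 0.9286.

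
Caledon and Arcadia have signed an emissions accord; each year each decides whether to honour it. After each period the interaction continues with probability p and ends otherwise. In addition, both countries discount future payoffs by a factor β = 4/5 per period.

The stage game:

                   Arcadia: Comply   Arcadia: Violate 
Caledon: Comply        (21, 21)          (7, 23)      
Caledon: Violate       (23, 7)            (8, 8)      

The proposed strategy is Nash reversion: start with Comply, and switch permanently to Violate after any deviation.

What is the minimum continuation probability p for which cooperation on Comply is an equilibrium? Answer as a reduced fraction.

With continuation probability p and discount β, the effective per-period discount factor is βp.
Grim-trigger IC: βp ≥ (23−21)/(23−8) = 2/15.
So p ≥ (2/15)/(4/5) = 1/6.

1/6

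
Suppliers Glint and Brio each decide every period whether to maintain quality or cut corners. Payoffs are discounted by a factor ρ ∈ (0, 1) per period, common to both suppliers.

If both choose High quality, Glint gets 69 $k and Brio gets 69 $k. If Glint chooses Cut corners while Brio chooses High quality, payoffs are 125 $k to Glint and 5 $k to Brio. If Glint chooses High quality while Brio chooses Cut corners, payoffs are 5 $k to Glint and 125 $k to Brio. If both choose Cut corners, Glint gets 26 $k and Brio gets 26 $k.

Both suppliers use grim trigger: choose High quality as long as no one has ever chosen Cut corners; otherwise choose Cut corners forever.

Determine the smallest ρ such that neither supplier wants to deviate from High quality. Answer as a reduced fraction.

Under grim trigger the critical discount factor is (T−C)/(T−P) with T = 125, C = 69, P = 26.
ρ* = (125−69)/(125−26) = 56/99.

56/99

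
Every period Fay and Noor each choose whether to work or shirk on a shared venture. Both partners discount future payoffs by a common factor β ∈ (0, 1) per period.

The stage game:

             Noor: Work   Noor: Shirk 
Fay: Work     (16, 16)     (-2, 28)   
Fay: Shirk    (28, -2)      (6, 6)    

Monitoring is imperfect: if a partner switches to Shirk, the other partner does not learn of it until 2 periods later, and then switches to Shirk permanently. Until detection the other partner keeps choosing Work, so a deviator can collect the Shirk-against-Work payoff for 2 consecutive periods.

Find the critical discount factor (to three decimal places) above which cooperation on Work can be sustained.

Deviating for the 2 undetected periods gains 28−16 = 12 per period over cooperation, then loses 16−6 = 10 per period forever once punishment starts.
Gain: 12(1 + β + … + β^1); loss: 10·β^2/(1−β).
No profitable deviation ⇔ 12(1−β^2) ≤ 10·β^2, i.e. β^2 ≥ 12/(12+10) = 6/11.
Hence β ≥ (6/11)^(1/2) ≈ 0.739.

0.739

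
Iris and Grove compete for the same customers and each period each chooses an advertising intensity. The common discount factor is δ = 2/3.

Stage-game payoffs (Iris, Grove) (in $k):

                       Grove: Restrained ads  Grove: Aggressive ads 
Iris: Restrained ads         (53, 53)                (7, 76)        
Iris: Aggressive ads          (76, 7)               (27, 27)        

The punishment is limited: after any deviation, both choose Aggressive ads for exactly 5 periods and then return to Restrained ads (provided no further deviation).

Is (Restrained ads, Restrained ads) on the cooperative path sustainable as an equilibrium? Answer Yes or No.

IC: δ+…+δ^5 ≥ (76−53)/(53−27) = 23/26.
At δ = 2/3: partial sum = 1.7366 ≥ 0.8846. Cooperation sustainable.

Yes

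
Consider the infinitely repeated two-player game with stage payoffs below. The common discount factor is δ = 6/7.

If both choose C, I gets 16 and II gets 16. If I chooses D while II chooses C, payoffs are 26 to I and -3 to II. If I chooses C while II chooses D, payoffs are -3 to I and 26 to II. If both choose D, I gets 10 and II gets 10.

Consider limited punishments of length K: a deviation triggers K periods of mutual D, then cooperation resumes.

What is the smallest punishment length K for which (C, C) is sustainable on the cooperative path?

3

No profitable deviation requires (16−10)(δ+…+δ^K) ≥ 26−16, i.e. δ+…+δ^K ≥ 5/3 ≈ 1.6667.
With δ = 6/7, the partial sums are K=1: 0.8571, K=2: 1.5918, K=3: 2.2216.
K = 3 is the first length at which the sum reaches 1.6667.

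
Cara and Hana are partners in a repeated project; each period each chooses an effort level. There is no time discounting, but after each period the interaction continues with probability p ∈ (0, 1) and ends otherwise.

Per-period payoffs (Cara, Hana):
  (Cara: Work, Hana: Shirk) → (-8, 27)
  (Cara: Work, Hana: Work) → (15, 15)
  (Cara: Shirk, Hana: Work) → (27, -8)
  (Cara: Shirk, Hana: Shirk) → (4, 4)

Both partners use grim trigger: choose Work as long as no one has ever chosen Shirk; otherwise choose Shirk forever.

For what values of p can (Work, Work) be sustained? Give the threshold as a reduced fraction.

12/23

Expected cooperation value is 15 + p·15 + p²·15 + … = 15/(1−p); deviation gives 27 + p·4/(1−p).
15 ≥ 27(1−p) + 4p ⇒ 23p ≥ 12 ⇒ p ≥ 12/23.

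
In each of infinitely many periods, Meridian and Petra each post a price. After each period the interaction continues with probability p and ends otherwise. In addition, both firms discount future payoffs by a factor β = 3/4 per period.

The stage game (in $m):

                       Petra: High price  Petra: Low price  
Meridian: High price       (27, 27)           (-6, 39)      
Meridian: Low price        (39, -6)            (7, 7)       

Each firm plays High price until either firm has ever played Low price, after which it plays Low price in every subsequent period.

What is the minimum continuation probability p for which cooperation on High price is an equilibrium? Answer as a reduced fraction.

1/2

With continuation probability p and discount β, the effective per-period discount factor is βp.
Grim-trigger IC: βp ≥ (39−27)/(39−7) = 3/8.
So p ≥ (3/8)/(3/4) = 1/2.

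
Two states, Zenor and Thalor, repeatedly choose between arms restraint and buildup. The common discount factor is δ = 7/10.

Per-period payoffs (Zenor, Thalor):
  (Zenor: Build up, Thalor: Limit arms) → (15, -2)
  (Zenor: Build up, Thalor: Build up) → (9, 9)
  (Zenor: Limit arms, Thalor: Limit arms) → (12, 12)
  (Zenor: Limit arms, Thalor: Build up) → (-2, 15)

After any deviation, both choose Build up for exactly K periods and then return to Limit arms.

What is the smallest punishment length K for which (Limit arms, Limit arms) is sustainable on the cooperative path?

2

Need Σ_{k=1}^{K} δ^k ≥ (15−12)/(12−9) = 1.0000 at δ = 7/10.
At K = 1 the sum is 0.7000 < 1.0000; at K = 2 it is 1.1900 ≥ 1.0000.
So the minimum punishment length is K = 2.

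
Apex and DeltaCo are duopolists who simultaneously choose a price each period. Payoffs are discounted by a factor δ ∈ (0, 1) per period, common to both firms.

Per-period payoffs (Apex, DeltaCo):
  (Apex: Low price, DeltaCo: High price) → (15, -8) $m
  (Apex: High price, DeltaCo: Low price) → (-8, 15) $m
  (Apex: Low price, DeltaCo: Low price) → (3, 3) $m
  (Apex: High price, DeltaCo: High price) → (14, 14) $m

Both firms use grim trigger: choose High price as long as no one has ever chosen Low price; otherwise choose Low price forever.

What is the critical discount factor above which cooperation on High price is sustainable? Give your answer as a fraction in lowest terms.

1/12

Cooperation forever yields 14 each period: 14/(1−δ).
Deviating yields 15 once, then 3 forever: 15 + 3δ/(1−δ).
No profitable deviation requires 14/(1−δ) ≥ 15 + 3δ/(1−δ).
Multiplying by (1−δ): 14 ≥ 15(1−δ) + 3δ = 15 − 12δ.
So 12δ ≥ 1, i.e. δ ≥ 1/12.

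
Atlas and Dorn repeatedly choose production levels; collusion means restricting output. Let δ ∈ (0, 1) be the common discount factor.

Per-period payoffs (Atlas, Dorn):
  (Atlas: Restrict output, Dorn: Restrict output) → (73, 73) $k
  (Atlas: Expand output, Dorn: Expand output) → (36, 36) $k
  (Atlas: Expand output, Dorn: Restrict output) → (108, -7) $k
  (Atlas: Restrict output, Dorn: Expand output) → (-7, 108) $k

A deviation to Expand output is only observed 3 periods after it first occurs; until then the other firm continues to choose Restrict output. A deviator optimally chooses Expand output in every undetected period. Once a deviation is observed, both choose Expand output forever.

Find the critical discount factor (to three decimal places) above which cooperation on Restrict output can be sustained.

The best deviation is to choose Expand output for all 3 undetected periods, earning 108 each, then 36 forever once detected.
Deviation value: 108(1−δ^3)/(1−δ) + 36δ^3/(1−δ); cooperation value: 73/(1−δ).
IC: 73 ≥ 108(1−δ^3) + 36δ^3 = 108 − 72δ^3.
So δ^3 ≥ 35/72, giving δ ≥ (35/72)^(1/3) ≈ 0.786.

0.786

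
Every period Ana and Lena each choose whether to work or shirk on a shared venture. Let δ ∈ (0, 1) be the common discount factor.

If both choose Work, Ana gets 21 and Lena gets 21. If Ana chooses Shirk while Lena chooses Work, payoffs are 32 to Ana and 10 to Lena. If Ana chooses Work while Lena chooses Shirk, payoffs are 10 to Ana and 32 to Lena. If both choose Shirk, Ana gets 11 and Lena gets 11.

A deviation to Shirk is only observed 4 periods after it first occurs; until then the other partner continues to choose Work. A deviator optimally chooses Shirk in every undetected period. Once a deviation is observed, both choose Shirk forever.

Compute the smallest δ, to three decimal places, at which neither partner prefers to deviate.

0.851

Deviating for the 4 undetected periods gains 32−21 = 11 per period over cooperation, then loses 21−11 = 10 per period forever once punishment starts.
Gain: 11(1 + δ + … + δ^3); loss: 10·δ^4/(1−δ).
No profitable deviation ⇔ 11(1−δ^4) ≤ 10·δ^4, i.e. δ^4 ≥ 11/(11+10) = 11/21.
Hence δ ≥ (11/21)^(1/4) ≈ 0.851.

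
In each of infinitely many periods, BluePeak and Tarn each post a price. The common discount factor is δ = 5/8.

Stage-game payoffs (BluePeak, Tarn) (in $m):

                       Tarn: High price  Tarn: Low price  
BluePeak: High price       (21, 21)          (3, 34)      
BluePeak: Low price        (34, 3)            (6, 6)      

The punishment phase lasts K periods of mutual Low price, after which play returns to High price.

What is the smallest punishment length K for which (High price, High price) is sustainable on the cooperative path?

IC: δ(1−δ^K)/(1−δ) ≥ (34−21)/(21−6) = 13/15.
With δ = 5/8: need 1 − δ^K ≥ 13/15·(1−5/8)/(5/8), i.e. δ^K ≤ 0.4800.
Since (5/8)^1 = 0.6250 and (5/8)^2 = 0.3906, the smallest such K is 2.

2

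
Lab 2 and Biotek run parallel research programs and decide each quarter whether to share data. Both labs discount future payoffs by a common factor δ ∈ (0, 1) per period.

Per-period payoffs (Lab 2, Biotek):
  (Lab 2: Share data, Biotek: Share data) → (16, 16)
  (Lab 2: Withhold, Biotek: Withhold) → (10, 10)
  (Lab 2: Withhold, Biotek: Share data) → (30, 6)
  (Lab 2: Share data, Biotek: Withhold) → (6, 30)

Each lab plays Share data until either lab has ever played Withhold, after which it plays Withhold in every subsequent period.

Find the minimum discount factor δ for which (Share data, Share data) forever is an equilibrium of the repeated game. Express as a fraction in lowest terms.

7/10

One-period gain from deviating is 30 − 16 = 14. The loss is 16 − 10 = 6 in every subsequent period, with present value 6·δ/(1−δ).
Deviation is unprofitable when 6·δ/(1−δ) ≥ 14, i.e. δ/(1−δ) ≥ 7/3.
Equivalently δ ≥ 14/(14+6) = 7/10.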